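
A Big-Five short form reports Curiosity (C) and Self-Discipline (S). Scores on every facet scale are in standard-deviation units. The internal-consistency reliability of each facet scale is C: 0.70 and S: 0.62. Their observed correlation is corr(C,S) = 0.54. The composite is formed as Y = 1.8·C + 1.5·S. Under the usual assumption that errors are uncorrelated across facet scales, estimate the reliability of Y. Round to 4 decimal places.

Var(Y) = 1.8² + 1.5² + 2·[2.7·0.54] = 5.49 + 2.916 = 8.406.
Under uncorrelated errors the observed covariances equal the true-score covariances, so only the own-variance terms attenuate.
True-score variance = [1.8²·0.70 + 1.5²·0.62] + 2.916 = 3.663 + 2.916 = 6.579.
Reliability = 6.579 / 8.406 = 0.7827.

0.7827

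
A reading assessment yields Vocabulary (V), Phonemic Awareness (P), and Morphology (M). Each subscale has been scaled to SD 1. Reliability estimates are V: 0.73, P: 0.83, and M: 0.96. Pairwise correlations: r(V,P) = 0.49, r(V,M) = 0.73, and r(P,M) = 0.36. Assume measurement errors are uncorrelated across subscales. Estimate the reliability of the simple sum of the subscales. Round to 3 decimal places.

0.922

Var(V+P+M) = 3 + 2·[0.49 + 0.73 + 0.36] = 3 + 3.16 = 6.16.
Under uncorrelated errors the observed covariances equal the true-score covariances, so only the own-variance terms attenuate.
True-score variance = [0.73 + 0.83 + 0.96] + 3.16 = 2.52 + 3.16 = 5.68.
Reliability = 5.68 / 6.16 = 0.922.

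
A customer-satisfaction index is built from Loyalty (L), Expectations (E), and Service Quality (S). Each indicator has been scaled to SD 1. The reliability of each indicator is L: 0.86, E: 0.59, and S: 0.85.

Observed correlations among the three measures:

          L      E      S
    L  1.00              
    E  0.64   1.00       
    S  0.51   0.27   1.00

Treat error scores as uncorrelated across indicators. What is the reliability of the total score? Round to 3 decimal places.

Var(L+E+S) = 3 + 2·[0.64 + 0.51 + 0.27] = 3 + 2.84 = 5.84.
Under uncorrelated errors the observed covariances equal the true-score covariances, so only the own-variance terms attenuate.
True-score variance = [0.86 + 0.59 + 0.85] + 2.84 = 2.3 + 2.84 = 5.14.
Reliability = 5.14 / 5.84 = 0.880.

0.880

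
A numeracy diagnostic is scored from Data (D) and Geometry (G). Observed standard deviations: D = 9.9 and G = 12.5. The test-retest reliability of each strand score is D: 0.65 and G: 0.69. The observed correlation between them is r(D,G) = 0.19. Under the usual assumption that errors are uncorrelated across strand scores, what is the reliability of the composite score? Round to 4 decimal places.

0.7254

Var(D+G) = 9.9² + 12.5² + 2·[9.9·12.5·0.19] = 254.26 + 47.025 = 301.285.
Under uncorrelated errors the observed covariances equal the true-score covariances, so only the own-variance terms attenuate.
True-score variance = [9.9²·0.65 + 12.5²·0.69] + 47.025 = 171.519 + 47.025 = 218.544.
Reliability = 218.544 / 301.285 = 0.7254.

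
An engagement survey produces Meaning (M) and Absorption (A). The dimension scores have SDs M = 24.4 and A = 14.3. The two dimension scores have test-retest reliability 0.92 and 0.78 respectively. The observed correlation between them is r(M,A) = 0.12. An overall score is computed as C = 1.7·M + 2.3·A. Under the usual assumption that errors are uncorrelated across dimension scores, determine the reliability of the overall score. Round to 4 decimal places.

Var(C) = 1.7²·24.4² + 2.3²·14.3² + 2·[3.91·24.4·14.3·0.12] = 2802.34 + 327.427 = 3129.77.
Under uncorrelated errors the observed covariances equal the true-score covariances, so only the own-variance terms attenuate.
True-score variance = [1.7²·24.4²·0.92 + 2.3²·14.3²·0.78] + 327.427 = 2426.71 + 327.427 = 2754.14.
Reliability = 2754.14 / 3129.77 = 0.8800.

0.8800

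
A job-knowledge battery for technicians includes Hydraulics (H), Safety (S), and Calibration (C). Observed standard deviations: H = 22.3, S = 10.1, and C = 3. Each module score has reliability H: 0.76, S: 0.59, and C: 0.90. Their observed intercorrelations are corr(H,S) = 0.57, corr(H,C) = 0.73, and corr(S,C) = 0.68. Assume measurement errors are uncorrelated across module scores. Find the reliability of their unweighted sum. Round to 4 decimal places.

Var(H+S+C) = 22.3² + 10.1² + 3² + 2·[22.3·10.1·0.57 + 22.3·3·0.73 + 10.1·3·0.68] = 608.3 + 395.644 = 1003.94.
With uncorrelated errors the cross-covariances are all true-score covariance, so they carry over unchanged; only the diagonal terms shrink to ρᵢσᵢ².
True-score variance = [22.3²·0.76 + 10.1²·0.59 + 3²·0.90] + 395.644 = 446.226 + 395.644 = 841.87.
Reliability = 841.87 / 1003.94 = 0.8386.

0.8386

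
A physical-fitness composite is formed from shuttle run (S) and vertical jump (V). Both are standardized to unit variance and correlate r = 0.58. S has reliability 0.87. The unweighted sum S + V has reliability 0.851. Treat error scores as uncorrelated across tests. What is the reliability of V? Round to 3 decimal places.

0.659

Var(S+V) = 2 + 2·0.58 = 3.160.
True-score variance = ρ_S + ρ_V + 2·0.58, so 0.851 = (0.87 + ρ_V + 1.16) / 3.160.
ρ_V = 0.851·3.160 − 0.87 − 1.16 = 0.659.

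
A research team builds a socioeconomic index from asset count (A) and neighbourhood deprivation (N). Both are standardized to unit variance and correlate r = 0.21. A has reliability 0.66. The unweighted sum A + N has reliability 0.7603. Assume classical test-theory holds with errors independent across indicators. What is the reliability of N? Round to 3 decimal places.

Var(A+N) = 2 + 2·0.21 = 2.420.
True-score variance = ρ_A + ρ_N + 2·0.21, so 0.7603 = (0.66 + ρ_N + 0.42) / 2.420.
ρ_N = 0.7603·2.420 − 0.66 − 0.42 = 0.760.

0.760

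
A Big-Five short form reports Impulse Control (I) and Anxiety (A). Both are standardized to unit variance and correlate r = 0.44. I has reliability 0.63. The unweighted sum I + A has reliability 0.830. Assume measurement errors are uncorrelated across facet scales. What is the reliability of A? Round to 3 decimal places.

Var(I+A) = 2 + 2·0.44 = 2.880.
True-score variance = ρ_I + ρ_A + 2·0.44, so 0.830 = (0.63 + ρ_A + 0.88) / 2.880.
ρ_A = 0.830·2.880 − 0.63 − 0.88 = 0.880.

0.880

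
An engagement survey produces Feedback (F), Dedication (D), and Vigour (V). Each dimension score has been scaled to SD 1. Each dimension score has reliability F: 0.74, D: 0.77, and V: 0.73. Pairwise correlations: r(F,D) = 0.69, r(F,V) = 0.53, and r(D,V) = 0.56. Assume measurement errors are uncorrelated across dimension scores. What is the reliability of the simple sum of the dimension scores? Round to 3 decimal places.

0.884

Var(F+D+V) = 3 + 2·[0.69 + 0.53 + 0.56] = 3 + 3.56 = 6.56.
Because errors are independent across components, Cov(Tᵢ,Tⱼ) = Cov(Xᵢ,Xⱼ); the off-diagonal part of the true-score variance is the same as above.
True-score variance = [0.74 + 0.77 + 0.73] + 3.56 = 2.24 + 3.56 = 5.8.
Reliability = 5.8 / 6.56 = 0.884.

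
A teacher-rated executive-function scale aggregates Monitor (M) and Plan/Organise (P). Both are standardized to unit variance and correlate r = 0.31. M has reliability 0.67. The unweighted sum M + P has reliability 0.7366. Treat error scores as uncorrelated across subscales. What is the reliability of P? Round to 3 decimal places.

Var(M+P) = 2 + 2·0.31 = 2.620.
True-score variance = ρ_M + ρ_P + 2·0.31, so 0.7366 = (0.67 + ρ_P + 0.62) / 2.620.
ρ_P = 0.7366·2.620 − 0.67 − 0.62 = 0.640.

0.640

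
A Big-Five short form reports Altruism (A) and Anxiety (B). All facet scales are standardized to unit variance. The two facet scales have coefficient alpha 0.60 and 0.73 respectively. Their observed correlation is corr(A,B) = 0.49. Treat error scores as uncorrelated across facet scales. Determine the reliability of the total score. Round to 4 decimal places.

Var(A+B) = 2 + 2·[0.49] = 2 + 0.98 = 2.98.
Because errors are independent across components, Cov(Tᵢ,Tⱼ) = Cov(Xᵢ,Xⱼ); the off-diagonal part of the true-score variance is the same as above.
True-score variance = [0.60 + 0.73] + 0.98 = 1.33 + 0.98 = 2.31.
Reliability = 2.31 / 2.98 = 0.7752.

0.7752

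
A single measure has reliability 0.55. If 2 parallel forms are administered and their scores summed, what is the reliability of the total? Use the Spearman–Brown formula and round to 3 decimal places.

0.710

ρ_k = kρ / (1 + (k−1)ρ) = 2·0.55 / (1 + 1·0.55) = 1.100 / 1.550 = 0.710.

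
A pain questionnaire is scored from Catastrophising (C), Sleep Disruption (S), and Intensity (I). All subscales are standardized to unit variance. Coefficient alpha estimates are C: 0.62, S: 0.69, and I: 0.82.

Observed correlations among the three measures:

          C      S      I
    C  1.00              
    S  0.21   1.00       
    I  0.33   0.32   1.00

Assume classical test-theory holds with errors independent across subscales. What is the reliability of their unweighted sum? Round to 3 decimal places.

Var(C+S+I) = 3 + 2·[0.21 + 0.33 + 0.32] = 3 + 1.72 = 4.72.
Under uncorrelated errors the observed covariances equal the true-score covariances, so only the own-variance terms attenuate.
True-score variance = [0.62 + 0.69 + 0.82] + 1.72 = 2.13 + 1.72 = 3.85.
Reliability = 3.85 / 4.72 = 0.816.

0.816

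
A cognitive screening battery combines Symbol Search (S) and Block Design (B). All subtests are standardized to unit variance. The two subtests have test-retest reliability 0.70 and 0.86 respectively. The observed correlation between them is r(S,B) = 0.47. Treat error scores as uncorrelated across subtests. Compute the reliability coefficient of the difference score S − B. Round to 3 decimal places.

0.585

Var(S−B) = 1 + 1 − 2·0.47 = 2 − 0.94 = 1.06.
Because errors are independent across components, Cov(Tᵢ,Tⱼ) = Cov(Xᵢ,Xⱼ); the off-diagonal part of the true-score variance is the same as above.
True-score variance = [0.70 + 0.86] − 0.94 = 1.56 − 0.94 = 0.62.
Reliability = 0.62 / 1.06 = 0.585.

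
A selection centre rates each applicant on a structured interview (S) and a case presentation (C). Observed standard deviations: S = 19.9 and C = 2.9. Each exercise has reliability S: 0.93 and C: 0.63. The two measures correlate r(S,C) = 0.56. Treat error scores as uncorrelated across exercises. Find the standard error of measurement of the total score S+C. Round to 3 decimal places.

Var(total) = 404.42 + 64.6352 = 469.055.
True-score variance = 373.588 + 64.6352 = 438.223, so reliability = 0.9343.
Error variance = 469.055 − 438.223 = 30.8324; SEM = √30.8324 = 5.553.

5.553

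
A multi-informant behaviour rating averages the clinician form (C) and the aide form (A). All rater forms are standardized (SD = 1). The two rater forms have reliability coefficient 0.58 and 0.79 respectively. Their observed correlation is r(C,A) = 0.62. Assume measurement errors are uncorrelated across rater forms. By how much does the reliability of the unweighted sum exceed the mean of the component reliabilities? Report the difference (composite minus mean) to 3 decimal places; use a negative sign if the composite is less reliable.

Var(sum) = 2 + 1.24 = 3.24; true-score variance = 1.37 + 1.24 = 2.61; composite reliability = 0.8056.
Mean component reliability = 0.6850.
Difference = 0.8056 − 0.6850 = 0.121.

0.121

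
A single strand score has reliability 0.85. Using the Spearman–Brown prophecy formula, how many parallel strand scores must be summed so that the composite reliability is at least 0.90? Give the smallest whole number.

k ≥ ρ*(1−ρ₁)/(ρ₁(1−ρ*)) = 0.90·0.15 / (0.85·0.10) = 1.588.
Smallest integer k = 2.

2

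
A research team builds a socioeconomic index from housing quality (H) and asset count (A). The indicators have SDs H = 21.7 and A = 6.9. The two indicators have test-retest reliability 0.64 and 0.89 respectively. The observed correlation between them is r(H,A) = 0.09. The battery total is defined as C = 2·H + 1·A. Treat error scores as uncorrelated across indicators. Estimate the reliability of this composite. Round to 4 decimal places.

Var(C) = 2²·21.7² + 6.9² + 2·[2·21.7·6.9·0.09] = 1931.17 + 53.9028 = 1985.07.
Because errors are independent across components, Cov(Tᵢ,Tⱼ) = Cov(Xᵢ,Xⱼ); the off-diagonal part of the true-score variance is the same as above.
True-score variance = [2²·21.7²·0.64 + 6.9²·0.89] + 53.9028 = 1247.85 + 53.9028 = 1301.75.
Reliability = 1301.75 / 1985.07 = 0.6558.

0.6558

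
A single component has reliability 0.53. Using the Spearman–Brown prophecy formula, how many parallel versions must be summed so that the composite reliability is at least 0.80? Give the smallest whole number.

4

k ≥ ρ*(1−ρ₁)/(ρ₁(1−ρ*)) = 0.80·0.47 / (0.53·0.20) = 3.547.
Smallest integer k = 4.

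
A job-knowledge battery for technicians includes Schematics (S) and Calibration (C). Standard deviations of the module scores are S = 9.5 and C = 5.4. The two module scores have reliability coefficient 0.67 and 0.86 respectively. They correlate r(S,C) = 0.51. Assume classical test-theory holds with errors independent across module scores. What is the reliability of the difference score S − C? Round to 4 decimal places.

Var(S−C) = 9.5² + 5.4² − 2·9.5·5.4·0.51 = 119.41 − 52.326 = 67.084.
Because errors are independent across components, Cov(Tᵢ,Tⱼ) = Cov(Xᵢ,Xⱼ); the off-diagonal part of the true-score variance is the same as above.
True-score variance = [9.5²·0.67 + 5.4²·0.86] − 52.326 = 85.5451 − 52.326 = 33.2191.
Reliability = 33.2191 / 67.084 = 0.4952.

0.4952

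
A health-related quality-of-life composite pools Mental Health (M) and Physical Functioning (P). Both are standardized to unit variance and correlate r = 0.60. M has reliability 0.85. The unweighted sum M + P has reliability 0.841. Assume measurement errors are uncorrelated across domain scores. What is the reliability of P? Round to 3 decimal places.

Var(M+P) = 2 + 2·0.60 = 3.200.
True-score variance = ρ_M + ρ_P + 2·0.60, so 0.841 = (0.85 + ρ_P + 1.20) / 3.200.
ρ_P = 0.841·3.200 − 0.85 − 1.20 = 0.641.

0.641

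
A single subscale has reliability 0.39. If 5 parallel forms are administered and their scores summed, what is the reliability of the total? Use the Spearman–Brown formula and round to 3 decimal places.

0.762

ρ_k = kρ / (1 + (k−1)ρ) = 5·0.39 / (1 + 4·0.39) = 1.950 / 2.560 = 0.762.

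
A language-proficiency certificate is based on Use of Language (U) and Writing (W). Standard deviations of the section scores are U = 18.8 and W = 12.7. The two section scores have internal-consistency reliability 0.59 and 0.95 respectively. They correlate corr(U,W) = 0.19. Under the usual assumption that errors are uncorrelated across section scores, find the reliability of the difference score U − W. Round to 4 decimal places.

Var(U−W) = 18.8² + 12.7² − 2·18.8·12.7·0.19 = 514.73 − 90.7288 = 424.001.
With uncorrelated errors the cross-covariances are all true-score covariance, so they carry over unchanged; only the diagonal terms shrink to ρᵢσᵢ².
True-score variance = [18.8²·0.59 + 12.7²·0.95] − 90.7288 = 361.755 − 90.7288 = 271.026.
Reliability = 271.026 / 424.001 = 0.6392.

0.6392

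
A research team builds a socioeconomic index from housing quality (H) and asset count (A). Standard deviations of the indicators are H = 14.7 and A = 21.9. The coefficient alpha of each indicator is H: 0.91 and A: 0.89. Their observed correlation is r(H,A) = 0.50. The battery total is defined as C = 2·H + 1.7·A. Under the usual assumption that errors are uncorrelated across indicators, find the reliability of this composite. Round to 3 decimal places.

0.931

Var(C) = 2²·14.7² + 1.7²·21.9² + 2·[3.4·14.7·21.9·0.50] = 2250.43 + 1094.56 = 3344.99.
With uncorrelated errors the cross-covariances are all true-score covariance, so they carry over unchanged; only the diagonal terms shrink to ρᵢσᵢ².
True-score variance = [2²·14.7²·0.91 + 1.7²·21.9²·0.89] + 1094.56 = 2020.17 + 1094.56 = 3114.73.
Reliability = 3114.73 / 3344.99 = 0.931.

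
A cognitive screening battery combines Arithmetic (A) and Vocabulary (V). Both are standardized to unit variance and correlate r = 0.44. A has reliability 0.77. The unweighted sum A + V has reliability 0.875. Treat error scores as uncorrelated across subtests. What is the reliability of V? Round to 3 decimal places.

0.870

Var(A+V) = 2 + 2·0.44 = 2.880.
True-score variance = ρ_A + ρ_V + 2·0.44, so 0.875 = (0.77 + ρ_V + 0.88) / 2.880.
ρ_V = 0.875·2.880 − 0.77 − 0.88 = 0.870.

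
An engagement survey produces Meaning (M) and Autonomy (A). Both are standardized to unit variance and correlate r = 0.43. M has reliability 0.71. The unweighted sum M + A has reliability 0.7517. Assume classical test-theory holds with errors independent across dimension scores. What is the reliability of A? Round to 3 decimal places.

Var(M+A) = 2 + 2·0.43 = 2.860.
True-score variance = ρ_M + ρ_A + 2·0.43, so 0.7517 = (0.71 + ρ_A + 0.86) / 2.860.
ρ_A = 0.7517·2.860 − 0.71 − 0.86 = 0.580.

0.580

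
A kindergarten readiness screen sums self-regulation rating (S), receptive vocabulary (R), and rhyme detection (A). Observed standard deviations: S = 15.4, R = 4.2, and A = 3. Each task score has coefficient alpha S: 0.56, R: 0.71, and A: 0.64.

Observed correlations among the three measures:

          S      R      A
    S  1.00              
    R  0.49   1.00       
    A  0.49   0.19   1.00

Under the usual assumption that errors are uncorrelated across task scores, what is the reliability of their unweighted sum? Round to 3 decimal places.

Var(S+R+A) = 15.4² + 4.2² + 3² + 2·[15.4·4.2·0.49 + 15.4·3·0.49 + 4.2·3·0.19] = 263.8 + 113.45 = 377.25.
Under uncorrelated errors the observed covariances equal the true-score covariances, so only the own-variance terms attenuate.
True-score variance = [15.4²·0.56 + 4.2²·0.71 + 3²·0.64] + 113.45 = 151.094 + 113.45 = 264.544.
Reliability = 264.544 / 377.25 = 0.701.

0.701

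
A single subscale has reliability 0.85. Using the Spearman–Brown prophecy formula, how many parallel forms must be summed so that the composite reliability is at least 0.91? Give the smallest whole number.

2

k ≥ ρ*(1−ρ₁)/(ρ₁(1−ρ*)) = 0.91·0.15 / (0.85·0.09) = 1.784.
Smallest integer k = 2.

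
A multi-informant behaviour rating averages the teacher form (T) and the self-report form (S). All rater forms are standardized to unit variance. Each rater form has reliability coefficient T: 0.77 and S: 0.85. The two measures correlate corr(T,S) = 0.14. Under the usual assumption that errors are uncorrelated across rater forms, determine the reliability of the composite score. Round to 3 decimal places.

0.833

Var(T+S) = 2 + 2·[0.14] = 2 + 0.28 = 2.28.
Because errors are independent across components, Cov(Tᵢ,Tⱼ) = Cov(Xᵢ,Xⱼ); the off-diagonal part of the true-score variance is the same as above.
True-score variance = [0.77 + 0.85] + 0.28 = 1.62 + 0.28 = 1.9.
Reliability = 1.9 / 2.28 = 0.833.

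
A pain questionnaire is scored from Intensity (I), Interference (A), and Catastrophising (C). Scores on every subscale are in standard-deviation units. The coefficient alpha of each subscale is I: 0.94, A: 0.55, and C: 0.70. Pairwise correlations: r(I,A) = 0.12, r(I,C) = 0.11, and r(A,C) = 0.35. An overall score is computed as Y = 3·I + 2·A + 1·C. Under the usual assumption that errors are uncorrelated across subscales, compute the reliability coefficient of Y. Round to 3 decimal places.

Var(Y) = 3² + 2² + 1 + 2·[6·0.12 + 3·0.11 + 2·0.35] = 14 + 3.5 = 17.5.
Because errors are independent across components, Cov(Tᵢ,Tⱼ) = Cov(Xᵢ,Xⱼ); the off-diagonal part of the true-score variance is the same as above.
True-score variance = [3²·0.94 + 2²·0.55 + 0.70] + 3.5 = 11.36 + 3.5 = 14.86.
Reliability = 14.86 / 17.5 = 0.849.

0.849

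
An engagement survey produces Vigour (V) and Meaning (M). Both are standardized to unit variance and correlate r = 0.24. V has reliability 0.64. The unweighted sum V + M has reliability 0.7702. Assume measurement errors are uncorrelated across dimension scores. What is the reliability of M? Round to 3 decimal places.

0.790

Var(V+M) = 2 + 2·0.24 = 2.480.
True-score variance = ρ_V + ρ_M + 2·0.24, so 0.7702 = (0.64 + ρ_M + 0.48) / 2.480.
ρ_M = 0.7702·2.480 − 0.64 − 0.48 = 0.790.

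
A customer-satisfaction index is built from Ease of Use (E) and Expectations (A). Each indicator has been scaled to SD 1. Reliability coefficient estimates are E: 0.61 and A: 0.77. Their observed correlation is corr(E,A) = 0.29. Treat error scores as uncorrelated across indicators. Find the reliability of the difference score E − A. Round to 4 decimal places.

0.5634

Var(E−A) = 1 + 1 − 2·0.29 = 2 − 0.58 = 1.42.
Because errors are independent across components, Cov(Tᵢ,Tⱼ) = Cov(Xᵢ,Xⱼ); the off-diagonal part of the true-score variance is the same as above.
True-score variance = [0.61 + 0.77] − 0.58 = 1.38 − 0.58 = 0.8.
Reliability = 0.8 / 1.42 = 0.5634.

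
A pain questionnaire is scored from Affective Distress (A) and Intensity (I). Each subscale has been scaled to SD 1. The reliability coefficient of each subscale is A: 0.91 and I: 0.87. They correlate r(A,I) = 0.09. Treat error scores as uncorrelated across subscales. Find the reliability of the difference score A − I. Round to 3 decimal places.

0.879

Var(A−I) = 1 + 1 − 2·0.09 = 2 − 0.18 = 1.82.
Under uncorrelated errors the observed covariances equal the true-score covariances, so only the own-variance terms attenuate.
True-score variance = [0.91 + 0.87] − 0.18 = 1.78 − 0.18 = 1.6.
Reliability = 1.6 / 1.82 = 0.879.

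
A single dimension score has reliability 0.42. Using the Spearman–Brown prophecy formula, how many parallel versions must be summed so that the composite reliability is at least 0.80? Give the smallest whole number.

6

k ≥ ρ*(1−ρ₁)/(ρ₁(1−ρ*)) = 0.80·0.58 / (0.42·0.20) = 5.524.
Smallest integer k = 6.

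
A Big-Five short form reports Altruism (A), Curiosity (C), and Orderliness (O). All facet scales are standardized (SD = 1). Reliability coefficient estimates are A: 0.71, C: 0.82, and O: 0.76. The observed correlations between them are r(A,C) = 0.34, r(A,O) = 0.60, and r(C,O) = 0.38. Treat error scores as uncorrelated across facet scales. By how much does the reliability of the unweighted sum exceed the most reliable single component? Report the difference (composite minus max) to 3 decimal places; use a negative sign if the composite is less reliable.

0.054

Var(sum) = 3 + 2.64 = 5.64; true-score variance = 2.29 + 2.64 = 4.93; composite reliability = 0.8741.
Max component reliability = 0.8200.
Difference = 0.8741 − 0.8200 = 0.054.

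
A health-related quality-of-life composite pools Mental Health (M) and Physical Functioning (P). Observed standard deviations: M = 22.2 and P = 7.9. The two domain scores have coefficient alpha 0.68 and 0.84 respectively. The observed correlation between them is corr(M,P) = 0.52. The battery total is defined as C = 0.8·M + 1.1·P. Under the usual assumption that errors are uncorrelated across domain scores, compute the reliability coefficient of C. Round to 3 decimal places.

0.795

Var(C) = 0.8²·22.2² + 1.1²·7.9² + 2·[0.88·22.2·7.9·0.52] = 390.934 + 160.508 = 551.441.
Because errors are independent across components, Cov(Tᵢ,Tⱼ) = Cov(Xᵢ,Xⱼ); the off-diagonal part of the true-score variance is the same as above.
True-score variance = [0.8²·22.2²·0.68 + 1.1²·7.9²·0.84] + 160.508 = 277.917 + 160.508 = 438.425.
Reliability = 438.425 / 551.441 = 0.795.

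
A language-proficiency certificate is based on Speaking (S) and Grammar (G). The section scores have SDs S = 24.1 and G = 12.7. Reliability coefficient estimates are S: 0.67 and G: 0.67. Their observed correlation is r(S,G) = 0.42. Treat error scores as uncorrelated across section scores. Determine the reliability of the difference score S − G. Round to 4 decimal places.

0.4951

Var(S−G) = 24.1² + 12.7² − 2·24.1·12.7·0.42 = 742.1 − 257.099 = 485.001.
Because errors are independent across components, Cov(Tᵢ,Tⱼ) = Cov(Xᵢ,Xⱼ); the off-diagonal part of the true-score variance is the same as above.
True-score variance = [24.1²·0.67 + 12.7²·0.67] − 257.099 = 497.207 − 257.099 = 240.108.
Reliability = 240.108 / 485.001 = 0.4951.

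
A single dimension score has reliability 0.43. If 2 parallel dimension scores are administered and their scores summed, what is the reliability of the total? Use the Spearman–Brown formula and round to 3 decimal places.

0.601

ρ_k = kρ / (1 + (k−1)ρ) = 2·0.43 / (1 + 1·0.43) = 0.860 / 1.430 = 0.601.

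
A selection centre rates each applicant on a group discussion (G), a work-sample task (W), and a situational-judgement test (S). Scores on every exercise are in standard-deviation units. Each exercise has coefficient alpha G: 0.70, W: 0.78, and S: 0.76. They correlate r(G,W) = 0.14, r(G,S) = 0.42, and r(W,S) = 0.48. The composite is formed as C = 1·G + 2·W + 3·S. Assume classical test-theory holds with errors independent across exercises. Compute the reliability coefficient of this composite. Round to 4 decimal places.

Var(C) = 1 + 2² + 3² + 2·[2·0.14 + 3·0.42 + 6·0.48] = 14 + 8.84 = 22.84.
Because errors are independent across components, Cov(Tᵢ,Tⱼ) = Cov(Xᵢ,Xⱼ); the off-diagonal part of the true-score variance is the same as above.
True-score variance = [0.70 + 2²·0.78 + 3²·0.76] + 8.84 = 10.66 + 8.84 = 19.5.
Reliability = 19.5 / 22.84 = 0.8538.

0.8538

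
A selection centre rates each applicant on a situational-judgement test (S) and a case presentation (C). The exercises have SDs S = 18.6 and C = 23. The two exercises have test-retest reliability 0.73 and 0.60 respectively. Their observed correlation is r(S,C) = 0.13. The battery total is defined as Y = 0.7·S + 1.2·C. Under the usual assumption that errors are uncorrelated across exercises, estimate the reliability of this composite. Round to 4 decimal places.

0.6580

Var(Y) = 0.7²·18.6² + 1.2²·23² + 2·[0.84·18.6·23·0.13] = 931.28 + 93.4315 = 1024.71.
Under uncorrelated errors the observed covariances equal the true-score covariances, so only the own-variance terms attenuate.
True-score variance = [0.7²·18.6²·0.73 + 1.2²·23²·0.60] + 93.4315 = 580.806 + 93.4315 = 674.237.
Reliability = 674.237 / 1024.71 = 0.6580.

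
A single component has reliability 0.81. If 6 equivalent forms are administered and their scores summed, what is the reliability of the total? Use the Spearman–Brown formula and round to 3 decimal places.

ρ_k = kρ / (1 + (k−1)ρ) = 6·0.81 / (1 + 5·0.81) = 4.860 / 5.050 = 0.962.

0.962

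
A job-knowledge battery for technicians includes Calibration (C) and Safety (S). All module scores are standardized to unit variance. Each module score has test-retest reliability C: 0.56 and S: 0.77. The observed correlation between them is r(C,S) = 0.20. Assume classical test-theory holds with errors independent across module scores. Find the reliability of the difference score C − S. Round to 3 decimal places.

0.581

Var(C−S) = 1 + 1 − 2·0.20 = 2 − 0.4 = 1.6.
Because errors are independent across components, Cov(Tᵢ,Tⱼ) = Cov(Xᵢ,Xⱼ); the off-diagonal part of the true-score variance is the same as above.
True-score variance = [0.56 + 0.77] − 0.4 = 1.33 − 0.4 = 0.93.
Reliability = 0.93 / 1.6 = 0.581.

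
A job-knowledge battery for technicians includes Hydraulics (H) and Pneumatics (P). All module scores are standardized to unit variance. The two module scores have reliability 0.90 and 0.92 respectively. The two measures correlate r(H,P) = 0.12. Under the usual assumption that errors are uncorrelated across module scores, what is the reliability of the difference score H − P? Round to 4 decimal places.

0.8977

Var(H−P) = 1 + 1 − 2·0.12 = 2 − 0.24 = 1.76.
Under uncorrelated errors the observed covariances equal the true-score covariances, so only the own-variance terms attenuate.
True-score variance = [0.90 + 0.92] − 0.24 = 1.82 − 0.24 = 1.58.
Reliability = 1.58 / 1.76 = 0.8977.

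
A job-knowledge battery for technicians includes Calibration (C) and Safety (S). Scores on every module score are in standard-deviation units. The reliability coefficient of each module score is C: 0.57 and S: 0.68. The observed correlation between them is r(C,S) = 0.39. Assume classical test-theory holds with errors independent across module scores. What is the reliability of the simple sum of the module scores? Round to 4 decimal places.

0.7302

Var(C+S) = 2 + 2·[0.39] = 2 + 0.78 = 2.78.
Under uncorrelated errors the observed covariances equal the true-score covariances, so only the own-variance terms attenuate.
True-score variance = [0.57 + 0.68] + 0.78 = 1.25 + 0.78 = 2.03.
Reliability = 2.03 / 2.78 = 0.7302.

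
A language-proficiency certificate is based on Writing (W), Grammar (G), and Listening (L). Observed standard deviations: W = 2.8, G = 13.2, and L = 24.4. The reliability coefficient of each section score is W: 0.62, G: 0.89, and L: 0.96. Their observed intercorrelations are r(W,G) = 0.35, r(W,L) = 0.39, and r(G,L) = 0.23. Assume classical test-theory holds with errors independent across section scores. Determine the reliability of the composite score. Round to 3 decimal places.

Var(W+G+L) = 2.8² + 13.2² + 24.4² + 2·[2.8·13.2·0.35 + 2.8·24.4·0.39 + 13.2·24.4·0.23] = 777.44 + 227.318 = 1004.76.
With uncorrelated errors the cross-covariances are all true-score covariance, so they carry over unchanged; only the diagonal terms shrink to ρᵢσᵢ².
True-score variance = [2.8²·0.62 + 13.2²·0.89 + 24.4²·0.96] + 227.318 = 731.48 + 227.318 = 958.798.
Reliability = 958.798 / 1004.76 = 0.954.

0.954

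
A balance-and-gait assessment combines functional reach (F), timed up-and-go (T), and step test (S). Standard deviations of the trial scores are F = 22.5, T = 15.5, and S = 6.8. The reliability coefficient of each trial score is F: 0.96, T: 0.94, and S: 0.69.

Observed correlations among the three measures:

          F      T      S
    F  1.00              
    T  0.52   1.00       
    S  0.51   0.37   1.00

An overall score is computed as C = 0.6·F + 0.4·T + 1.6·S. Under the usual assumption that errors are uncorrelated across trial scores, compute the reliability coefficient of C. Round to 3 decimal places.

0.926

Var(C) = 0.6²·22.5² + 0.4²·15.5² + 1.6²·6.8² + 2·[0.24·22.5·15.5·0.52 + 0.96·22.5·6.8·0.51 + 0.64·15.5·6.8·0.37] = 339.064 + 286.783 = 625.847.
Because errors are independent across components, Cov(Tᵢ,Tⱼ) = Cov(Xᵢ,Xⱼ); the off-diagonal part of the true-score variance is the same as above.
True-score variance = [0.6²·22.5²·0.96 + 0.4²·15.5²·0.94 + 1.6²·6.8²·0.69] + 286.783 = 292.772 + 286.783 = 579.555.
Reliability = 579.555 / 625.847 = 0.926.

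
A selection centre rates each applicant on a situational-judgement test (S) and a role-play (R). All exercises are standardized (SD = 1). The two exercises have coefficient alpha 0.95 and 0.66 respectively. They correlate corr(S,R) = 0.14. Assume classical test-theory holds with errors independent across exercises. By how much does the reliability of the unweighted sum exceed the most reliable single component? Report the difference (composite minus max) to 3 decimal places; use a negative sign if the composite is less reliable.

Var(sum) = 2 + 0.28 = 2.28; true-score variance = 1.61 + 0.28 = 1.89; composite reliability = 0.8289.
Max component reliability = 0.9500.
Difference = 0.8289 − 0.9500 = -0.121.

-0.121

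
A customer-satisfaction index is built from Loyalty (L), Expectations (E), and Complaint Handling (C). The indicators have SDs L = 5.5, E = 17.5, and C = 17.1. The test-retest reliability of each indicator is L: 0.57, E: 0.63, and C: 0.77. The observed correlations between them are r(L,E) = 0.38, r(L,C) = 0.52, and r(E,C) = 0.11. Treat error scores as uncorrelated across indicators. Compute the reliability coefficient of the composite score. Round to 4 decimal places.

Var(L+E+C) = 5.5² + 17.5² + 17.1² + 2·[5.5·17.5·0.38 + 5.5·17.1·0.52 + 17.5·17.1·0.11] = 628.91 + 236.797 = 865.707.
Under uncorrelated errors the observed covariances equal the true-score covariances, so only the own-variance terms attenuate.
True-score variance = [5.5²·0.57 + 17.5²·0.63 + 17.1²·0.77] + 236.797 = 435.336 + 236.797 = 672.133.
Reliability = 672.133 / 865.707 = 0.7764.

0.7764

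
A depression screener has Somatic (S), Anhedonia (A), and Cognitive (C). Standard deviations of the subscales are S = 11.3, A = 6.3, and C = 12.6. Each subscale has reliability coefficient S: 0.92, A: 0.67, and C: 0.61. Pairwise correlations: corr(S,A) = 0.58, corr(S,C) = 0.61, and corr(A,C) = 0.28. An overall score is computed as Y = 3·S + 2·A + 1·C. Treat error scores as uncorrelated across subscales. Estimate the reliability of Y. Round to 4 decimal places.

Var(Y) = 3²·11.3² + 2²·6.3² + 12.6² + 2·[6·11.3·6.3·0.58 + 3·11.3·12.6·0.61 + 2·6.3·12.6·0.28] = 1466.73 + 1105.5 = 2572.23.
Because errors are independent across components, Cov(Tᵢ,Tⱼ) = Cov(Xᵢ,Xⱼ); the off-diagonal part of the true-score variance is the same as above.
True-score variance = [3²·11.3²·0.92 + 2²·6.3²·0.67 + 12.6²·0.61] + 1105.5 = 1260.49 + 1105.5 = 2365.98.
Reliability = 2365.98 / 2572.23 = 0.9198.

0.9198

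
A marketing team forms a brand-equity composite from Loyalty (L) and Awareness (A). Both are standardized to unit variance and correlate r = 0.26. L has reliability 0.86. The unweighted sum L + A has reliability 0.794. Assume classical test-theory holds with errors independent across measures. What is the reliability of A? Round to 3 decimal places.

Var(L+A) = 2 + 2·0.26 = 2.520.
True-score variance = ρ_L + ρ_A + 2·0.26, so 0.794 = (0.86 + ρ_A + 0.52) / 2.520.
ρ_A = 0.794·2.520 − 0.86 − 0.52 = 0.621.

0.621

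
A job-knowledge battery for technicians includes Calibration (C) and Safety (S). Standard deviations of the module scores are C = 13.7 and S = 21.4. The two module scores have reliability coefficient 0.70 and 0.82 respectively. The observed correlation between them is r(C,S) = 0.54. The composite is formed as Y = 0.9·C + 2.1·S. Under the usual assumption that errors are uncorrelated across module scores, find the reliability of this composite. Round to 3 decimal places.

0.852

Var(Y) = 0.9²·13.7² + 2.1²·21.4² + 2·[1.89·13.7·21.4·0.54] = 2171.63 + 598.439 = 2770.07.
With uncorrelated errors the cross-covariances are all true-score covariance, so they carry over unchanged; only the diagonal terms shrink to ρᵢσᵢ².
True-score variance = [0.9²·13.7²·0.70 + 2.1²·21.4²·0.82] + 598.439 = 1762.5 + 598.439 = 2360.93.
Reliability = 2360.93 / 2770.07 = 0.852.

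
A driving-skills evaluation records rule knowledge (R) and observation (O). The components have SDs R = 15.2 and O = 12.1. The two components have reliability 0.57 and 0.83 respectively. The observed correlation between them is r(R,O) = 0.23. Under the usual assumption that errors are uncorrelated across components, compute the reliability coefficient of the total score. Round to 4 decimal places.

0.7311

Var(R+O) = 15.2² + 12.1² + 2·[15.2·12.1·0.23] = 377.45 + 84.6032 = 462.053.
Under uncorrelated errors the observed covariances equal the true-score covariances, so only the own-variance terms attenuate.
True-score variance = [15.2²·0.57 + 12.1²·0.83] + 84.6032 = 253.213 + 84.6032 = 337.816.
Reliability = 337.816 / 462.053 = 0.7311.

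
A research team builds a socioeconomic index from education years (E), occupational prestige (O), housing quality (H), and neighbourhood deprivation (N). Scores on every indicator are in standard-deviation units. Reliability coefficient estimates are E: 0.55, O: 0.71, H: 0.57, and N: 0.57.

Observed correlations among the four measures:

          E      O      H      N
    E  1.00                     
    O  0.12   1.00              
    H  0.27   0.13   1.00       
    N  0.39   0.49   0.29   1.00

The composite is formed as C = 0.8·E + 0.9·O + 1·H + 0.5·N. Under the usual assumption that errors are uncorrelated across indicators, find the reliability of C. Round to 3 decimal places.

Var(C) = 0.8² + 0.9² + 1 + 0.5² + 2·[0.72·0.12 + 0.8·0.27 + 0.4·0.39 + 0.9·0.13 + 0.45·0.49 + 0.5·0.29] = 2.7 + 1.8818 = 4.5818.
Because errors are independent across components, Cov(Tᵢ,Tⱼ) = Cov(Xᵢ,Xⱼ); the off-diagonal part of the true-score variance is the same as above.
True-score variance = [0.8²·0.55 + 0.9²·0.71 + 0.57 + 0.5²·0.57] + 1.8818 = 1.6396 + 1.8818 = 3.5214.
Reliability = 3.5214 / 4.5818 = 0.769.

0.769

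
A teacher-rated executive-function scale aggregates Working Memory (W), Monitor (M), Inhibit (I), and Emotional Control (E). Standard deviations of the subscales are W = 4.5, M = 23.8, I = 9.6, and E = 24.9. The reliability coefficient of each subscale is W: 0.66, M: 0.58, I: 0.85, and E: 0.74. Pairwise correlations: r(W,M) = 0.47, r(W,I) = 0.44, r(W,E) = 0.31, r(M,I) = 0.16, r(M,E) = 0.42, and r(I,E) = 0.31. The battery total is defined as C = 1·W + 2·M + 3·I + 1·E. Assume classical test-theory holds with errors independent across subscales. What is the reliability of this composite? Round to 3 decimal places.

Var(C) = 4.5² + 2²·23.8² + 3²·9.6² + 24.9² + 2·[2·4.5·23.8·0.47 + 3·4.5·9.6·0.44 + 4.5·24.9·0.31 + 6·23.8·9.6·0.16 + 2·23.8·24.9·0.42 + 3·9.6·24.9·0.31] = 3735.46 + 2263.76 = 5999.22.
Under uncorrelated errors the observed covariances equal the true-score covariances, so only the own-variance terms attenuate.
True-score variance = [4.5²·0.66 + 2²·23.8²·0.58 + 3²·9.6²·0.85 + 24.9²·0.74] + 2263.76 = 2491.34 + 2263.76 = 4755.1.
Reliability = 4755.1 / 5999.22 = 0.793.

0.793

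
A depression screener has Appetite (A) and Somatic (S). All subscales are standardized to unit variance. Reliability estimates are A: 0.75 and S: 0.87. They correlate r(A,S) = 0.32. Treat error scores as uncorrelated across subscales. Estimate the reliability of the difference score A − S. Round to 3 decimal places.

0.721

Var(A−S) = 1 + 1 − 2·0.32 = 2 − 0.64 = 1.36.
Under uncorrelated errors the observed covariances equal the true-score covariances, so only the own-variance terms attenuate.
True-score variance = [0.75 + 0.87] − 0.64 = 1.62 − 0.64 = 0.98.
Reliability = 0.98 / 1.36 = 0.721.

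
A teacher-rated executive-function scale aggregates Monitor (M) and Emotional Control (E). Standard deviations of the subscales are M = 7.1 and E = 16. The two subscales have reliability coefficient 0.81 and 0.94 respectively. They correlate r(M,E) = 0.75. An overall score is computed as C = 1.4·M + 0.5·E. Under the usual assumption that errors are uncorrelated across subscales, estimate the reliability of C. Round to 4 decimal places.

0.9198

Var(C) = 1.4²·7.1² + 0.5²·16² + 2·[0.7·7.1·16·0.75] = 162.804 + 119.28 = 282.084.
With uncorrelated errors the cross-covariances are all true-score covariance, so they carry over unchanged; only the diagonal terms shrink to ρᵢσᵢ².
True-score variance = [1.4²·7.1²·0.81 + 0.5²·16²·0.94] + 119.28 = 140.191 + 119.28 = 259.471.
Reliability = 259.471 / 282.084 = 0.9198.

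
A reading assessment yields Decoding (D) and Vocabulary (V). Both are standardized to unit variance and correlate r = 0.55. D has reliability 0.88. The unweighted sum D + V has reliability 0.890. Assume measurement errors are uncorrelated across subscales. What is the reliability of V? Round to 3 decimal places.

0.779

Var(D+V) = 2 + 2·0.55 = 3.100.
True-score variance = ρ_D + ρ_V + 2·0.55, so 0.890 = (0.88 + ρ_V + 1.10) / 3.100.
ρ_V = 0.890·3.100 − 0.88 − 1.10 = 0.779.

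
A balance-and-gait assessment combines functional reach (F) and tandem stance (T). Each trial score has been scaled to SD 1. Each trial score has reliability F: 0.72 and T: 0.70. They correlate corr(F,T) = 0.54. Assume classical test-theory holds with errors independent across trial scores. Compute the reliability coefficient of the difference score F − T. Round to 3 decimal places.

0.370

Var(F−T) = 1 + 1 − 2·0.54 = 2 − 1.08 = 0.92.
Under uncorrelated errors the observed covariances equal the true-score covariances, so only the own-variance terms attenuate.
True-score variance = [0.72 + 0.70] − 1.08 = 1.42 − 1.08 = 0.34.
Reliability = 0.34 / 0.92 = 0.370.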